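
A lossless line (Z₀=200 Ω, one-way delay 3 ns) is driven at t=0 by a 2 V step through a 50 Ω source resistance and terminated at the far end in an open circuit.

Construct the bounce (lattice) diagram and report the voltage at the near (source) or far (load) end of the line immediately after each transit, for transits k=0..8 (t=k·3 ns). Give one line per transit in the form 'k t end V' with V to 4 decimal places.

Γ_L=1.000000, Γ_S=-0.600000; launch V₁=2·200/250=1.600000
k=0 src: V=1.6000
k=1 load: inc=1.600000, refl=1.600000·1.000000=1.6000; V=0.000000+1.600000+1.600000=3.2000
k=2 src: inc=1.600000, refl=1.600000·-0.600000=-0.9600; V=1.600000+1.600000+-0.960000=2.2400
k=3 load: inc=-0.960000, refl=-0.960000·1.000000=-0.9600; V=3.200000+-0.960000+-0.960000=1.2800
k=4 src: inc=-0.960000, refl=-0.960000·-0.600000=0.5760; V=2.240000+-0.960000+0.576000=1.8560
k=5 load: inc=0.576000, refl=0.576000·1.000000=0.5760; V=1.280000+0.576000+0.576000=2.4320
k=6 src: inc=0.576000, refl=0.576000·-0.600000=-0.3456; V=1.856000+0.576000+-0.345600=2.0864
k=7 load: inc=-0.345600, refl=-0.345600·1.000000=-0.3456; V=2.432000+-0.345600+-0.345600=1.7408
k=8 src: inc=-0.345600, refl=-0.345600·-0.600000=0.2074; V=2.086400+-0.345600+0.207360=1.9482

0 0 source 1.6000
1 3 load 3.2000
2 6 source 2.2400
3 9 load 1.2800
4 12 source 1.8560
5 15 load 2.4320
6 18 source 2.0864
7 21 load 1.7408
8 24 source 1.9482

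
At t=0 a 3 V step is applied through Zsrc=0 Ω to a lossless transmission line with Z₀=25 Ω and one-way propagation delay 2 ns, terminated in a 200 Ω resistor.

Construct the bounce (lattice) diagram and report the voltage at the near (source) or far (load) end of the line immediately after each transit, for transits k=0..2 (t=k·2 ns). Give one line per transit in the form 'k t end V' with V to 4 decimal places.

0 0 source 3.0000
1 2 load 5.3333
2 4 source 3.0000

Γ_L=0.777778, Γ_S=-1.000000; launch V₁=3·25/25=3.000000
k=0 src: V=3.0000
k=1 load: inc=3.000000, refl=3.000000·0.777778=2.3333; V=0.000000+3.000000+2.333333=5.3333
k=2 src: inc=2.333333, refl=2.333333·-1.000000=-2.3333; V=3.000000+2.333333+-2.333333=3.0000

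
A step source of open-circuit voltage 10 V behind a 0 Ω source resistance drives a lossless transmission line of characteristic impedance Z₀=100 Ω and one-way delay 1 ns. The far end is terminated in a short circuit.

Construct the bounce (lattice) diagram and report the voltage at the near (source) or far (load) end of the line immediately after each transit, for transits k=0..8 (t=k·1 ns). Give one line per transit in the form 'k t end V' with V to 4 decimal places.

0 0 source 10.0000
1 1 load 0.0000
2 2 source 10.0000
3 3 load 0.0000
4 4 source 10.0000
5 5 load 0.0000
6 6 source 10.0000
7 7 load 0.0000
8 8 source 10.0000

Γ_L=-1.000000, Γ_S=-1.000000; launch V₁=10·100/100=10.000000
k=0 src: V=10.0000
k=1 load: inc=10.000000, refl=10.000000·-1.000000=-10.0000; V=0.000000+10.000000+-10.000000=0.0000
k=2 src: inc=-10.000000, refl=-10.000000·-1.000000=10.0000; V=10.000000+-10.000000+10.000000=10.0000
k=3 load: inc=10.000000, refl=10.000000·-1.000000=-10.0000; V=0.000000+10.000000+-10.000000=0.0000
k=4 src: inc=-10.000000, refl=-10.000000·-1.000000=10.0000; V=10.000000+-10.000000+10.000000=10.0000
k=5 load: inc=10.000000, refl=10.000000·-1.000000=-10.0000; V=0.000000+10.000000+-10.000000=0.0000
k=6 src: inc=-10.000000, refl=-10.000000·-1.000000=10.0000; V=10.000000+-10.000000+10.000000=10.0000
k=7 load: inc=10.000000, refl=10.000000·-1.000000=-10.0000; V=0.000000+10.000000+-10.000000=0.0000
k=8 src: inc=-10.000000, refl=-10.000000·-1.000000=10.0000; V=10.000000+-10.000000+10.000000=10.0000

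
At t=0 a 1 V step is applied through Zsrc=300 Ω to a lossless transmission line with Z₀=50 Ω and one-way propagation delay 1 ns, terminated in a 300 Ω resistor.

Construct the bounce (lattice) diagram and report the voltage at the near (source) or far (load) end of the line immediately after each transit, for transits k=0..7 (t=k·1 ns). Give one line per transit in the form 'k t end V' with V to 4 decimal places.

Γ_L=0.714286, Γ_S=0.714286; launch V₁=1·50/350=0.142857
k=0 src: V=0.1429
k=1 load: inc=0.142857, refl=0.142857·0.714286=0.1020; V=0.000000+0.142857+0.102041=0.2449
k=2 src: inc=0.102041, refl=0.102041·0.714286=0.0729; V=0.142857+0.102041+0.072886=0.3178
k=3 load: inc=0.072886, refl=0.072886·0.714286=0.0521; V=0.244898+0.072886+0.052062=0.3698
k=4 src: inc=0.052062, refl=0.052062·0.714286=0.0372; V=0.317784+0.052062+0.037187=0.4070
k=5 load: inc=0.037187, refl=0.037187·0.714286=0.0266; V=0.369846+0.037187+0.026562=0.4336
k=6 src: inc=0.026562, refl=0.026562·0.714286=0.0190; V=0.407033+0.026562+0.018973=0.4526
k=7 load: inc=0.018973, refl=0.018973·0.714286=0.0136; V=0.433595+0.018973+0.013552=0.4661

0 0 source 0.1429
1 1 load 0.2449
2 2 source 0.3178
3 3 load 0.3698
4 4 source 0.4070
5 5 load 0.4336
6 6 source 0.4526
7 7 load 0.4661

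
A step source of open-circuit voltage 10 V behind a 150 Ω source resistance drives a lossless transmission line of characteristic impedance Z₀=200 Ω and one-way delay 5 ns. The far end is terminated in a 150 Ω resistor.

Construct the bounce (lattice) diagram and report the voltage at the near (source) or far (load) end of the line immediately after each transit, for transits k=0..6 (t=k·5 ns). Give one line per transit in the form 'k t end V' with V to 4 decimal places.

0 0 source 5.7143
1 5 load 4.8980
2 10 source 5.0146
3 15 load 4.9979
4 20 source 5.0003
5 25 load 5.0000
6 30 source 5.0000

Γ_L=-0.142857, Γ_S=-0.142857; launch V₁=10·200/350=5.714286
k=0 src: V=5.7143
k=1 load: inc=5.714286, refl=5.714286·-0.142857=-0.8163; V=0.000000+5.714286+-0.816327=4.8980
k=2 src: inc=-0.816327, refl=-0.816327·-0.142857=0.1166; V=5.714286+-0.816327+0.116618=5.0146
k=3 load: inc=0.116618, refl=0.116618·-0.142857=-0.0167; V=4.897959+0.116618+-0.016660=4.9979
k=4 src: inc=-0.016660, refl=-0.016660·-0.142857=0.0024; V=5.014577+-0.016660+0.002380=5.0003
k=5 load: inc=0.002380, refl=0.002380·-0.142857=-0.0003; V=4.997918+0.002380+-0.000340=5.0000
k=6 src: inc=-0.000340, refl=-0.000340·-0.142857=0.0000; V=5.000297+-0.000340+0.000049=5.0000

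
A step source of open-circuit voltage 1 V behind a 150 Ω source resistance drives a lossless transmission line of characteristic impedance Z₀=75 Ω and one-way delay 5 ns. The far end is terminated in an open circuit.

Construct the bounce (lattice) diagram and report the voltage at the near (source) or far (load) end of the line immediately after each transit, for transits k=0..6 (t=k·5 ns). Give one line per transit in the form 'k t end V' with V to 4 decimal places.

Γ_L=1.000000, Γ_S=0.333333; launch V₁=1·75/225=0.333333
k=0 src: V=0.3333
k=1 load: inc=0.333333, refl=0.333333·1.000000=0.3333; V=0.000000+0.333333+0.333333=0.6667
k=2 src: inc=0.333333, refl=0.333333·0.333333=0.1111; V=0.333333+0.333333+0.111111=0.7778
k=3 load: inc=0.111111, refl=0.111111·1.000000=0.1111; V=0.666667+0.111111+0.111111=0.8889
k=4 src: inc=0.111111, refl=0.111111·0.333333=0.0370; V=0.777778+0.111111+0.037037=0.9259
k=5 load: inc=0.037037, refl=0.037037·1.000000=0.0370; V=0.888889+0.037037+0.037037=0.9630
k=6 src: inc=0.037037, refl=0.037037·0.333333=0.0123; V=0.925926+0.037037+0.012346=0.9753

0 0 source 0.3333
1 5 load 0.6667
2 10 source 0.7778
3 15 load 0.8889
4 20 source 0.9259
5 25 load 0.9630
6 30 source 0.9753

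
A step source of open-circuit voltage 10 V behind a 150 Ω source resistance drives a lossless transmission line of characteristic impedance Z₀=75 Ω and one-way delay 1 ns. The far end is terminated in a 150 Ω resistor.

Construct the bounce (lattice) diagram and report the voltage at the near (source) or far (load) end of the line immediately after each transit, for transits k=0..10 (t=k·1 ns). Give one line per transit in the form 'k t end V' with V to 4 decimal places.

Γ_L=0.333333, Γ_S=0.333333; launch V₁=10·75/225=3.333333
k=0 src: V=3.3333
k=1 load: inc=3.333333, refl=3.333333·0.333333=1.1111; V=0.000000+3.333333+1.111111=4.4444
k=2 src: inc=1.111111, refl=1.111111·0.333333=0.3704; V=3.333333+1.111111+0.370370=4.8148
k=3 load: inc=0.370370, refl=0.370370·0.333333=0.1235; V=4.444444+0.370370+0.123457=4.9383
k=4 src: inc=0.123457, refl=0.123457·0.333333=0.0412; V=4.814815+0.123457+0.041152=4.9794
k=5 load: inc=0.041152, refl=0.041152·0.333333=0.0137; V=4.938272+0.041152+0.013717=4.9931
k=6 src: inc=0.013717, refl=0.013717·0.333333=0.0046; V=4.979424+0.013717+0.004572=4.9977
k=7 load: inc=0.004572, refl=0.004572·0.333333=0.0015; V=4.993141+0.004572+0.001524=4.9992
k=8 src: inc=0.001524, refl=0.001524·0.333333=0.0005; V=4.997714+0.001524+0.000508=4.9997
k=9 load: inc=0.000508, refl=0.000508·0.333333=0.0002; V=4.999238+0.000508+0.000169=4.9999
k=10 src: inc=0.000169, refl=0.000169·0.333333=0.0001; V=4.999746+0.000169+0.000056=5.0000

0 0 source 3.3333
1 1 load 4.4444
2 2 source 4.8148
3 3 load 4.9383
4 4 source 4.9794
5 5 load 4.9931
6 6 source 4.9977
7 7 load 4.9992
8 8 source 4.9997
9 9 load 4.9999
10 10 source 5.0000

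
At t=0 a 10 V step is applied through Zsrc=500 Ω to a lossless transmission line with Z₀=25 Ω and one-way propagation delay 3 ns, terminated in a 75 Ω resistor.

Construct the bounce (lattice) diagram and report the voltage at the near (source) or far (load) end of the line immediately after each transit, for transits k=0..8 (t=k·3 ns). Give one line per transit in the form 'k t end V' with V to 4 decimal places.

Γ_L=0.500000, Γ_S=0.904762; launch V₁=10·25/525=0.476190
k=0 src: V=0.4762
k=1 load: inc=0.476190, refl=0.476190·0.500000=0.2381; V=0.000000+0.476190+0.238095=0.7143
k=2 src: inc=0.238095, refl=0.238095·0.904762=0.2154; V=0.476190+0.238095+0.215420=0.9297
k=3 load: inc=0.215420, refl=0.215420·0.500000=0.1077; V=0.714286+0.215420+0.107710=1.0374
k=4 src: inc=0.107710, refl=0.107710·0.904762=0.0975; V=0.929705+0.107710+0.097452=1.1349
k=5 load: inc=0.097452, refl=0.097452·0.500000=0.0487; V=1.037415+0.097452+0.048726=1.1836
k=6 src: inc=0.048726, refl=0.048726·0.904762=0.0441; V=1.134867+0.048726+0.044085=1.2277
k=7 load: inc=0.044085, refl=0.044085·0.500000=0.0220; V=1.183592+0.044085+0.022043=1.2497
k=8 src: inc=0.022043, refl=0.022043·0.904762=0.0199; V=1.227678+0.022043+0.019943=1.2697

0 0 source 0.4762
1 3 load 0.7143
2 6 source 0.9297
3 9 load 1.0374
4 12 source 1.1349
5 15 load 1.1836
6 18 source 1.2277
7 21 load 1.2497
8 24 source 1.2697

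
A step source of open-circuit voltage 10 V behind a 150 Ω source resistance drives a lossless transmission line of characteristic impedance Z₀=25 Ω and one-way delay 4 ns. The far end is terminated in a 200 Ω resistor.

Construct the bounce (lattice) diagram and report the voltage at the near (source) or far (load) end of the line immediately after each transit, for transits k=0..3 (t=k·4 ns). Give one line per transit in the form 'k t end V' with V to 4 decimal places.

Γ_L=0.777778, Γ_S=0.714286; launch V₁=10·25/175=1.428571
k=0 src: V=1.4286
k=1 load: inc=1.428571, refl=1.428571·0.777778=1.1111; V=0.000000+1.428571+1.111111=2.5397
k=2 src: inc=1.111111, refl=1.111111·0.714286=0.7937; V=1.428571+1.111111+0.793651=3.3333
k=3 load: inc=0.793651, refl=0.793651·0.777778=0.6173; V=2.539683+0.793651+0.617284=3.9506

0 0 source 1.4286
1 4 load 2.5397
2 8 source 3.3333
3 12 load 3.9506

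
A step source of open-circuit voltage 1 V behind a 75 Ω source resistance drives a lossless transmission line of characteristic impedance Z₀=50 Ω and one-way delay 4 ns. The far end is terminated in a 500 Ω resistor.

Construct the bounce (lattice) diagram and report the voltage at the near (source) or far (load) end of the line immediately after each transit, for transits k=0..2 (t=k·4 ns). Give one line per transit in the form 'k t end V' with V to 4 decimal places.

Γ_L=0.818182, Γ_S=0.200000; launch V₁=1·50/125=0.400000
k=0 src: V=0.4000
k=1 load: inc=0.400000, refl=0.400000·0.818182=0.3273; V=0.000000+0.400000+0.327273=0.7273
k=2 src: inc=0.327273, refl=0.327273·0.200000=0.0655; V=0.400000+0.327273+0.065455=0.7927

0 0 source 0.4000
1 4 load 0.7273
2 8 source 0.7927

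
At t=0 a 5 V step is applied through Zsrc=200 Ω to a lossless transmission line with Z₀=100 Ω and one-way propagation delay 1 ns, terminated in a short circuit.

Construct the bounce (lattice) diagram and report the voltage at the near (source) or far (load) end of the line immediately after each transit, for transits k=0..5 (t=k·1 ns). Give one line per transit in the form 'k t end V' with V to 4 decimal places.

0 0 source 1.6667
1 1 load 0.0000
2 2 source -0.5556
3 3 load 0.0000
4 4 source 0.1852
5 5 load 0.0000

Γ_L=-1.000000, Γ_S=0.333333; launch V₁=5·100/300=1.666667
k=0 src: V=1.6667
k=1 load: inc=1.666667, refl=1.666667·-1.000000=-1.6667; V=0.000000+1.666667+-1.666667=0.0000
k=2 src: inc=-1.666667, refl=-1.666667·0.333333=-0.5556; V=1.666667+-1.666667+-0.555556=-0.5556
k=3 load: inc=-0.555556, refl=-0.555556·-1.000000=0.5556; V=0.000000+-0.555556+0.555556=0.0000
k=4 src: inc=0.555556, refl=0.555556·0.333333=0.1852; V=-0.555556+0.555556+0.185185=0.1852
k=5 load: inc=0.185185, refl=0.185185·-1.000000=-0.1852; V=0.000000+0.185185+-0.185185=0.0000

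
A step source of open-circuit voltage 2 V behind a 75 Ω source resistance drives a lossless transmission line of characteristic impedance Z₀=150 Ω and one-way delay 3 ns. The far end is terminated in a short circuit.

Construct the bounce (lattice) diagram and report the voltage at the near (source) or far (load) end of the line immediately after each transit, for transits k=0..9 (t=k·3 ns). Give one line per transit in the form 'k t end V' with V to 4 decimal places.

0 0 source 1.3333
1 3 load 0.0000
2 6 source 0.4444
3 9 load 0.0000
4 12 source 0.1481
5 15 load 0.0000
6 18 source 0.0494
7 21 load 0.0000
8 24 source 0.0165
9 27 load 0.0000

Γ_L=-1.000000, Γ_S=-0.333333; launch V₁=2·150/225=1.333333
k=0 src: V=1.3333
k=1 load: inc=1.333333, refl=1.333333·-1.000000=-1.3333; V=0.000000+1.333333+-1.333333=0.0000
k=2 src: inc=-1.333333, refl=-1.333333·-0.333333=0.4444; V=1.333333+-1.333333+0.444444=0.4444
k=3 load: inc=0.444444, refl=0.444444·-1.000000=-0.4444; V=0.000000+0.444444+-0.444444=0.0000
k=4 src: inc=-0.444444, refl=-0.444444·-0.333333=0.1481; V=0.444444+-0.444444+0.148148=0.1481
k=5 load: inc=0.148148, refl=0.148148·-1.000000=-0.1481; V=0.000000+0.148148+-0.148148=0.0000
k=6 src: inc=-0.148148, refl=-0.148148·-0.333333=0.0494; V=0.148148+-0.148148+0.049383=0.0494
k=7 load: inc=0.049383, refl=0.049383·-1.000000=-0.0494; V=0.000000+0.049383+-0.049383=0.0000
k=8 src: inc=-0.049383, refl=-0.049383·-0.333333=0.0165; V=0.049383+-0.049383+0.016461=0.0165
k=9 load: inc=0.016461, refl=0.016461·-1.000000=-0.0165; V=0.000000+0.016461+-0.016461=0.0000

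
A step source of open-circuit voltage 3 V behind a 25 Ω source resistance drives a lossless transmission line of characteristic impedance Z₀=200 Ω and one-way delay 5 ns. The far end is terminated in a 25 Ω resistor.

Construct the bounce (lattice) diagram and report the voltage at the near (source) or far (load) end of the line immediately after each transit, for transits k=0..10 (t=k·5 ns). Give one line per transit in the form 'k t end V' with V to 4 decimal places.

Γ_L=-0.777778, Γ_S=-0.777778; launch V₁=3·200/225=2.666667
k=0 src: V=2.6667
k=1 load: inc=2.666667, refl=2.666667·-0.777778=-2.0741; V=0.000000+2.666667+-2.074074=0.5926
k=2 src: inc=-2.074074, refl=-2.074074·-0.777778=1.6132; V=2.666667+-2.074074+1.613169=2.2058
k=3 load: inc=1.613169, refl=1.613169·-0.777778=-1.2547; V=0.592593+1.613169+-1.254687=0.9511
k=4 src: inc=-1.254687, refl=-1.254687·-0.777778=0.9759; V=2.205761+-1.254687+0.975867=1.9269
k=5 load: inc=0.975867, refl=0.975867·-0.777778=-0.7590; V=0.951075+0.975867+-0.759008=1.1679
k=6 src: inc=-0.759008, refl=-0.759008·-0.777778=0.5903; V=1.926942+-0.759008+0.590340=1.7583
k=7 load: inc=0.590340, refl=0.590340·-0.777778=-0.4592; V=1.167934+0.590340+-0.459153=1.2991
k=8 src: inc=-0.459153, refl=-0.459153·-0.777778=0.3571; V=1.758274+-0.459153+0.357119=1.6562
k=9 load: inc=0.357119, refl=0.357119·-0.777778=-0.2778; V=1.299121+0.357119+-0.277759=1.3785
k=10 src: inc=-0.277759, refl=-0.277759·-0.777778=0.2160; V=1.656240+-0.277759+0.216035=1.5945

0 0 source 2.6667
1 5 load 0.5926
2 10 source 2.2058
3 15 load 0.9511
4 20 source 1.9269
5 25 load 1.1679
6 30 source 1.7583
7 35 load 1.2991
8 40 source 1.6562
9 45 load 1.3785
10 50 source 1.5945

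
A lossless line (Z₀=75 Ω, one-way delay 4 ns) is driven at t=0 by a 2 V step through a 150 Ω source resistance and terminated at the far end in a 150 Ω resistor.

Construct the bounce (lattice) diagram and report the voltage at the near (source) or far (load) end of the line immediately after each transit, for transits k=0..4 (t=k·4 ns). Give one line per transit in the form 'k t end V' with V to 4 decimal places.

Γ_L=0.333333, Γ_S=0.333333; launch V₁=2·75/225=0.666667
k=0 src: V=0.6667
k=1 load: inc=0.666667, refl=0.666667·0.333333=0.2222; V=0.000000+0.666667+0.222222=0.8889
k=2 src: inc=0.222222, refl=0.222222·0.333333=0.0741; V=0.666667+0.222222+0.074074=0.9630
k=3 load: inc=0.074074, refl=0.074074·0.333333=0.0247; V=0.888889+0.074074+0.024691=0.9877
k=4 src: inc=0.024691, refl=0.024691·0.333333=0.0082; V=0.962963+0.024691+0.008230=0.9959

0 0 source 0.6667
1 4 load 0.8889
2 8 source 0.9630
3 12 load 0.9877
4 16 source 0.9959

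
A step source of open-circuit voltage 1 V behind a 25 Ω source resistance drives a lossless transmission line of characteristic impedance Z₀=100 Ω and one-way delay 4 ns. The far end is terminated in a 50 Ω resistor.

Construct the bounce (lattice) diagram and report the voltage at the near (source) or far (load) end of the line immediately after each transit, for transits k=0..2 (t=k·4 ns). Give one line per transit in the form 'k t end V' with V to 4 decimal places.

Γ_L=-0.333333, Γ_S=-0.600000; launch V₁=1·100/125=0.800000
k=0 src: V=0.8000
k=1 load: inc=0.800000, refl=0.800000·-0.333333=-0.2667; V=0.000000+0.800000+-0.266667=0.5333
k=2 src: inc=-0.266667, refl=-0.266667·-0.600000=0.1600; V=0.800000+-0.266667+0.160000=0.6933

0 0 source 0.8000
1 4 load 0.5333
2 8 source 0.6933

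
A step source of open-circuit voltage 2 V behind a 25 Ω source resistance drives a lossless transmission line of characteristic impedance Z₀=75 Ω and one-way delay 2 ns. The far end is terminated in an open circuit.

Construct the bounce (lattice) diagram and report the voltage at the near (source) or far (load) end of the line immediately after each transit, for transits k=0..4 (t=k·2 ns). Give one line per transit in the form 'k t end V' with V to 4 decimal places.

0 0 source 1.5000
1 2 load 3.0000
2 4 source 2.2500
3 6 load 1.5000
4 8 source 1.8750

Γ_L=1.000000, Γ_S=-0.500000; launch V₁=2·75/100=1.500000
k=0 src: V=1.5000
k=1 load: inc=1.500000, refl=1.500000·1.000000=1.5000; V=0.000000+1.500000+1.500000=3.0000
k=2 src: inc=1.500000, refl=1.500000·-0.500000=-0.7500; V=1.500000+1.500000+-0.750000=2.2500
k=3 load: inc=-0.750000, refl=-0.750000·1.000000=-0.7500; V=3.000000+-0.750000+-0.750000=1.5000
k=4 src: inc=-0.750000, refl=-0.750000·-0.500000=0.3750; V=2.250000+-0.750000+0.375000=1.8750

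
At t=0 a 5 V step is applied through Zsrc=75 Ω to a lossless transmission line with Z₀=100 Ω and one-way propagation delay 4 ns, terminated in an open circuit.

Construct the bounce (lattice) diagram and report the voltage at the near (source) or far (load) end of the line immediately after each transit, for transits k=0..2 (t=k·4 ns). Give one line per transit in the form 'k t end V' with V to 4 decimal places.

0 0 source 2.8571
1 4 load 5.7143
2 8 source 5.3061

Γ_L=1.000000, Γ_S=-0.142857; launch V₁=5·100/175=2.857143
k=0 src: V=2.8571
k=1 load: inc=2.857143, refl=2.857143·1.000000=2.8571; V=0.000000+2.857143+2.857143=5.7143
k=2 src: inc=2.857143, refl=2.857143·-0.142857=-0.4082; V=2.857143+2.857143+-0.408163=5.3061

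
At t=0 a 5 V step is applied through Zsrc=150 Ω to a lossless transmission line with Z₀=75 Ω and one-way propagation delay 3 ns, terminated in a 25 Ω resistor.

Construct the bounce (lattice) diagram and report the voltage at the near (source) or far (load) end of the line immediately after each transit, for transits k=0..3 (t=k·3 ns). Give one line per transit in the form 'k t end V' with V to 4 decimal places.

Γ_L=-0.500000, Γ_S=0.333333; launch V₁=5·75/225=1.666667
k=0 src: V=1.6667
k=1 load: inc=1.666667, refl=1.666667·-0.500000=-0.8333; V=0.000000+1.666667+-0.833333=0.8333
k=2 src: inc=-0.833333, refl=-0.833333·0.333333=-0.2778; V=1.666667+-0.833333+-0.277778=0.5556
k=3 load: inc=-0.277778, refl=-0.277778·-0.500000=0.1389; V=0.833333+-0.277778+0.138889=0.6944

0 0 source 1.6667
1 3 load 0.8333
2 6 source 0.5556
3 9 load 0.6944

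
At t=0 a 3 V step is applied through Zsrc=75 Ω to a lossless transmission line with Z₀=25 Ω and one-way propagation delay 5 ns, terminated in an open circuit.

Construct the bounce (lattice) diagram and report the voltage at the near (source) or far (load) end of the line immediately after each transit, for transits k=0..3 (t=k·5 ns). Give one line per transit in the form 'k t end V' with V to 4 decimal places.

0 0 source 0.7500
1 5 load 1.5000
2 10 source 1.8750
3 15 load 2.2500

Γ_L=1.000000, Γ_S=0.500000; launch V₁=3·25/100=0.750000
k=0 src: V=0.7500
k=1 load: inc=0.750000, refl=0.750000·1.000000=0.7500; V=0.000000+0.750000+0.750000=1.5000
k=2 src: inc=0.750000, refl=0.750000·0.500000=0.3750; V=0.750000+0.750000+0.375000=1.8750
k=3 load: inc=0.375000, refl=0.375000·1.000000=0.3750; V=1.500000+0.375000+0.375000=2.2500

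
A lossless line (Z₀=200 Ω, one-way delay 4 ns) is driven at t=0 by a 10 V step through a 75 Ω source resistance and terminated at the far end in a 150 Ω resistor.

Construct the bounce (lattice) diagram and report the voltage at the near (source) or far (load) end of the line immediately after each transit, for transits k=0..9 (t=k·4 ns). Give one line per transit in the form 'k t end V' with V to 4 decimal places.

0 0 source 7.2727
1 4 load 6.2338
2 8 source 6.7060
3 12 load 6.6386
4 16 source 6.6692
5 20 load 6.6648
6 24 source 6.6668
7 28 load 6.6665
8 32 source 6.6667
9 36 load 6.6667

Γ_L=-0.142857, Γ_S=-0.454545; launch V₁=10·200/275=7.272727
k=0 src: V=7.2727
k=1 load: inc=7.272727, refl=7.272727·-0.142857=-1.0390; V=0.000000+7.272727+-1.038961=6.2338
k=2 src: inc=-1.038961, refl=-1.038961·-0.454545=0.4723; V=7.272727+-1.038961+0.472255=6.7060
k=3 load: inc=0.472255, refl=0.472255·-0.142857=-0.0675; V=6.233766+0.472255+-0.067465=6.6386
k=4 src: inc=-0.067465, refl=-0.067465·-0.454545=0.0307; V=6.706021+-0.067465+0.030666=6.6692
k=5 load: inc=0.030666, refl=0.030666·-0.142857=-0.0044; V=6.638556+0.030666+-0.004381=6.6648
k=6 src: inc=-0.004381, refl=-0.004381·-0.454545=0.0020; V=6.669222+-0.004381+0.001991=6.6668
k=7 load: inc=0.001991, refl=0.001991·-0.142857=-0.0003; V=6.664841+0.001991+-0.000284=6.6665
k=8 src: inc=-0.000284, refl=-0.000284·-0.454545=0.0001; V=6.666833+-0.000284+0.000129=6.6667
k=9 load: inc=0.000129, refl=0.000129·-0.142857=-0.0000; V=6.666548+0.000129+-0.000018=6.6667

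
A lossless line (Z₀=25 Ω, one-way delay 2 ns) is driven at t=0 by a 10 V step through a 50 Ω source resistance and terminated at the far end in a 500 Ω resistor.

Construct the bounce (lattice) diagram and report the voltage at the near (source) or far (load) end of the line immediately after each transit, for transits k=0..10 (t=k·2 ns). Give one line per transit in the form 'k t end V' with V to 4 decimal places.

Γ_L=0.904762, Γ_S=0.333333; launch V₁=10·25/75=3.333333
k=0 src: V=3.3333
k=1 load: inc=3.333333, refl=3.333333·0.904762=3.0159; V=0.000000+3.333333+3.015873=6.3492
k=2 src: inc=3.015873, refl=3.015873·0.333333=1.0053; V=3.333333+3.015873+1.005291=7.3545
k=3 load: inc=1.005291, refl=1.005291·0.904762=0.9095; V=6.349206+1.005291+0.909549=8.2640
k=4 src: inc=0.909549, refl=0.909549·0.333333=0.3032; V=7.354497+0.909549+0.303183=8.5672
k=5 load: inc=0.303183, refl=0.303183·0.904762=0.2743; V=8.264046+0.303183+0.274308=8.8415
k=6 src: inc=0.274308, refl=0.274308·0.333333=0.0914; V=8.567229+0.274308+0.091436=8.9330
k=7 load: inc=0.091436, refl=0.091436·0.904762=0.0827; V=8.841538+0.091436+0.082728=9.0157
k=8 src: inc=0.082728, refl=0.082728·0.333333=0.0276; V=8.932974+0.082728+0.027576=9.0433
k=9 load: inc=0.027576, refl=0.027576·0.904762=0.0249; V=9.015702+0.027576+0.024950=9.0682
k=10 src: inc=0.024950, refl=0.024950·0.333333=0.0083; V=9.043278+0.024950+0.008317=9.0765

0 0 source 3.3333
1 2 load 6.3492
2 4 source 7.3545
3 6 load 8.2640
4 8 source 8.5672
5 10 load 8.8415
6 12 source 8.9330
7 14 load 9.0157
8 16 source 9.0433
9 18 load 9.0682
10 20 source 9.0765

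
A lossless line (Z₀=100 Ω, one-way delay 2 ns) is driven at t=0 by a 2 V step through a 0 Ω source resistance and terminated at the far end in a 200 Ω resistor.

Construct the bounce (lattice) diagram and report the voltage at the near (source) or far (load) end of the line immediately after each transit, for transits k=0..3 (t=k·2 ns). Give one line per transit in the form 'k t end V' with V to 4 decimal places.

0 0 source 2.0000
1 2 load 2.6667
2 4 source 2.0000
3 6 load 1.7778

Γ_L=0.333333, Γ_S=-1.000000; launch V₁=2·100/100=2.000000
k=0 src: V=2.0000
k=1 load: inc=2.000000, refl=2.000000·0.333333=0.6667; V=0.000000+2.000000+0.666667=2.6667
k=2 src: inc=0.666667, refl=0.666667·-1.000000=-0.6667; V=2.000000+0.666667+-0.666667=2.0000
k=3 load: inc=-0.666667, refl=-0.666667·0.333333=-0.2222; V=2.666667+-0.666667+-0.222222=1.7778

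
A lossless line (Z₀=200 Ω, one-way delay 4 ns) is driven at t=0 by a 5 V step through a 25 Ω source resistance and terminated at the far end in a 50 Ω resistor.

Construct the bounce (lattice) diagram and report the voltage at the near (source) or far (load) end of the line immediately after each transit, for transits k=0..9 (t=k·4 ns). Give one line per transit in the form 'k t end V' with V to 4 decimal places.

Γ_L=-0.600000, Γ_S=-0.777778; launch V₁=5·200/225=4.444444
k=0 src: V=4.4444
k=1 load: inc=4.444444, refl=4.444444·-0.600000=-2.6667; V=0.000000+4.444444+-2.666667=1.7778
k=2 src: inc=-2.666667, refl=-2.666667·-0.777778=2.0741; V=4.444444+-2.666667+2.074074=3.8519
k=3 load: inc=2.074074, refl=2.074074·-0.600000=-1.2444; V=1.777778+2.074074+-1.244444=2.6074
k=4 src: inc=-1.244444, refl=-1.244444·-0.777778=0.9679; V=3.851852+-1.244444+0.967901=3.5753
k=5 load: inc=0.967901, refl=0.967901·-0.600000=-0.5807; V=2.607407+0.967901+-0.580741=2.9946
k=6 src: inc=-0.580741, refl=-0.580741·-0.777778=0.4517; V=3.575309+-0.580741+0.451687=3.4463
k=7 load: inc=0.451687, refl=0.451687·-0.600000=-0.2710; V=2.994568+0.451687+-0.271012=3.1752
k=8 src: inc=-0.271012, refl=-0.271012·-0.777778=0.2108; V=3.446255+-0.271012+0.210787=3.3860
k=9 load: inc=0.210787, refl=0.210787·-0.600000=-0.1265; V=3.175243+0.210787+-0.126472=3.2596

0 0 source 4.4444
1 4 load 1.7778
2 8 source 3.8519
3 12 load 2.6074
4 16 source 3.5753
5 20 load 2.9946
6 24 source 3.4463
7 28 load 3.1752
8 32 source 3.3860
9 36 load 3.2596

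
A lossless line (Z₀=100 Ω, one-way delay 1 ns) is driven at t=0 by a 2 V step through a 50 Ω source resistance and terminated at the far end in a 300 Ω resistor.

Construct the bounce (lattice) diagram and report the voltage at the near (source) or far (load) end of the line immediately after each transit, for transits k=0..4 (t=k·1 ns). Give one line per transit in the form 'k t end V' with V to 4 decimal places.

0 0 source 1.3333
1 1 load 2.0000
2 2 source 1.7778
3 3 load 1.6667
4 4 source 1.7037

Γ_L=0.500000, Γ_S=-0.333333; launch V₁=2·100/150=1.333333
k=0 src: V=1.3333
k=1 load: inc=1.333333, refl=1.333333·0.500000=0.6667; V=0.000000+1.333333+0.666667=2.0000
k=2 src: inc=0.666667, refl=0.666667·-0.333333=-0.2222; V=1.333333+0.666667+-0.222222=1.7778
k=3 load: inc=-0.222222, refl=-0.222222·0.500000=-0.1111; V=2.000000+-0.222222+-0.111111=1.6667
k=4 src: inc=-0.111111, refl=-0.111111·-0.333333=0.0370; V=1.777778+-0.111111+0.037037=1.7037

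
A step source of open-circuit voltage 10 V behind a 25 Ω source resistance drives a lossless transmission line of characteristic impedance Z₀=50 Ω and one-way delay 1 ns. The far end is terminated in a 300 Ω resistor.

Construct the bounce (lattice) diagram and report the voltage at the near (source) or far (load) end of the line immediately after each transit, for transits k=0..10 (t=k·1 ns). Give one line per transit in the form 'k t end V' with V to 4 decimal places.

0 0 source 6.6667
1 1 load 11.4286
2 2 source 9.8413
3 3 load 8.7075
4 4 source 9.0854
5 5 load 9.3554
6 6 source 9.2654
7 7 load 9.2011
8 8 source 9.2225
9 9 load 9.2378
10 10 source 9.2327

Γ_L=0.714286, Γ_S=-0.333333; launch V₁=10·50/75=6.666667
k=0 src: V=6.6667
k=1 load: inc=6.666667, refl=6.666667·0.714286=4.7619; V=0.000000+6.666667+4.761905=11.4286
k=2 src: inc=4.761905, refl=4.761905·-0.333333=-1.5873; V=6.666667+4.761905+-1.587302=9.8413
k=3 load: inc=-1.587302, refl=-1.587302·0.714286=-1.1338; V=11.428571+-1.587302+-1.133787=8.7075
k=4 src: inc=-1.133787, refl=-1.133787·-0.333333=0.3779; V=9.841270+-1.133787+0.377929=9.0854
k=5 load: inc=0.377929, refl=0.377929·0.714286=0.2699; V=8.707483+0.377929+0.269949=9.3554
k=6 src: inc=0.269949, refl=0.269949·-0.333333=-0.0900; V=9.085412+0.269949+-0.089983=9.2654
k=7 load: inc=-0.089983, refl=-0.089983·0.714286=-0.0643; V=9.355361+-0.089983+-0.064274=9.2011
k=8 src: inc=-0.064274, refl=-0.064274·-0.333333=0.0214; V=9.265378+-0.064274+0.021425=9.2225
k=9 load: inc=0.021425, refl=0.021425·0.714286=0.0153; V=9.201104+0.021425+0.015303=9.2378
k=10 src: inc=0.015303, refl=0.015303·-0.333333=-0.0051; V=9.222529+0.015303+-0.005101=9.2327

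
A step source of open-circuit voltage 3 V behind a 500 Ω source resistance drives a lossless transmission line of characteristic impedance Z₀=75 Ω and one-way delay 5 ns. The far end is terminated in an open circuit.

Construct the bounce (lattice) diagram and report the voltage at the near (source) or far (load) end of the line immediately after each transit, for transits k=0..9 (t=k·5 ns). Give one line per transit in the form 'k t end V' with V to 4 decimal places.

0 0 source 0.3913
1 5 load 0.7826
2 10 source 1.0718
3 15 load 1.3611
4 20 source 1.5748
5 25 load 1.7886
6 30 source 1.9466
7 35 load 2.1046
8 40 source 2.2214
9 45 load 2.3382

Γ_L=1.000000, Γ_S=0.739130; launch V₁=3·75/575=0.391304
k=0 src: V=0.3913
k=1 load: inc=0.391304, refl=0.391304·1.000000=0.3913; V=0.000000+0.391304+0.391304=0.7826
k=2 src: inc=0.391304, refl=0.391304·0.739130=0.2892; V=0.391304+0.391304+0.289225=1.0718
k=3 load: inc=0.289225, refl=0.289225·1.000000=0.2892; V=0.782609+0.289225+0.289225=1.3611
k=4 src: inc=0.289225, refl=0.289225·0.739130=0.2138; V=1.071834+0.289225+0.213775=1.5748
k=5 load: inc=0.213775, refl=0.213775·1.000000=0.2138; V=1.361059+0.213775+0.213775=1.7886
k=6 src: inc=0.213775, refl=0.213775·0.739130=0.1580; V=1.574834+0.213775+0.158008=1.9466
k=7 load: inc=0.158008, refl=0.158008·1.000000=0.1580; V=1.788609+0.158008+0.158008=2.1046
k=8 src: inc=0.158008, refl=0.158008·0.739130=0.1168; V=1.946616+0.158008+0.116788=2.2214
k=9 load: inc=0.116788, refl=0.116788·1.000000=0.1168; V=2.104624+0.116788+0.116788=2.3382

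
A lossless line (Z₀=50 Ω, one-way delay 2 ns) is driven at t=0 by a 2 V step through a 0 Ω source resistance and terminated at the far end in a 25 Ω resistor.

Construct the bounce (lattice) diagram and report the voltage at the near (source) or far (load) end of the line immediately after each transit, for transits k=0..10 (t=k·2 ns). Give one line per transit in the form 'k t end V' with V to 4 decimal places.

Γ_L=-0.333333, Γ_S=-1.000000; launch V₁=2·50/50=2.000000
k=0 src: V=2.0000
k=1 load: inc=2.000000, refl=2.000000·-0.333333=-0.6667; V=0.000000+2.000000+-0.666667=1.3333
k=2 src: inc=-0.666667, refl=-0.666667·-1.000000=0.6667; V=2.000000+-0.666667+0.666667=2.0000
k=3 load: inc=0.666667, refl=0.666667·-0.333333=-0.2222; V=1.333333+0.666667+-0.222222=1.7778
k=4 src: inc=-0.222222, refl=-0.222222·-1.000000=0.2222; V=2.000000+-0.222222+0.222222=2.0000
k=5 load: inc=0.222222, refl=0.222222·-0.333333=-0.0741; V=1.777778+0.222222+-0.074074=1.9259
k=6 src: inc=-0.074074, refl=-0.074074·-1.000000=0.0741; V=2.000000+-0.074074+0.074074=2.0000
k=7 load: inc=0.074074, refl=0.074074·-0.333333=-0.0247; V=1.925926+0.074074+-0.024691=1.9753
k=8 src: inc=-0.024691, refl=-0.024691·-1.000000=0.0247; V=2.000000+-0.024691+0.024691=2.0000
k=9 load: inc=0.024691, refl=0.024691·-0.333333=-0.0082; V=1.975309+0.024691+-0.008230=1.9918
k=10 src: inc=-0.008230, refl=-0.008230·-1.000000=0.0082; V=2.000000+-0.008230+0.008230=2.0000

0 0 source 2.0000
1 2 load 1.3333
2 4 source 2.0000
3 6 load 1.7778
4 8 source 2.0000
5 10 load 1.9259
6 12 source 2.0000
7 14 load 1.9753
8 16 source 2.0000
9 18 load 1.9918
10 20 source 2.0000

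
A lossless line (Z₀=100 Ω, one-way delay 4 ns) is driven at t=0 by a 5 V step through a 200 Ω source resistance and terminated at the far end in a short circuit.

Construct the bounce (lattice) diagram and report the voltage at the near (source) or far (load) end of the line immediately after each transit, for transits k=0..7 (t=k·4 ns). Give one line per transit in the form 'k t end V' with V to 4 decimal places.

Γ_L=-1.000000, Γ_S=0.333333; launch V₁=5·100/300=1.666667
k=0 src: V=1.6667
k=1 load: inc=1.666667, refl=1.666667·-1.000000=-1.6667; V=0.000000+1.666667+-1.666667=0.0000
k=2 src: inc=-1.666667, refl=-1.666667·0.333333=-0.5556; V=1.666667+-1.666667+-0.555556=-0.5556
k=3 load: inc=-0.555556, refl=-0.555556·-1.000000=0.5556; V=0.000000+-0.555556+0.555556=0.0000
k=4 src: inc=0.555556, refl=0.555556·0.333333=0.1852; V=-0.555556+0.555556+0.185185=0.1852
k=5 load: inc=0.185185, refl=0.185185·-1.000000=-0.1852; V=0.000000+0.185185+-0.185185=0.0000
k=6 src: inc=-0.185185, refl=-0.185185·0.333333=-0.0617; V=0.185185+-0.185185+-0.061728=-0.0617
k=7 load: inc=-0.061728, refl=-0.061728·-1.000000=0.0617; V=0.000000+-0.061728+0.061728=0.0000

0 0 source 1.6667
1 4 load 0.0000
2 8 source -0.5556
3 12 load 0.0000
4 16 source 0.1852
5 20 load 0.0000
6 24 source -0.0617
7 28 load 0.0000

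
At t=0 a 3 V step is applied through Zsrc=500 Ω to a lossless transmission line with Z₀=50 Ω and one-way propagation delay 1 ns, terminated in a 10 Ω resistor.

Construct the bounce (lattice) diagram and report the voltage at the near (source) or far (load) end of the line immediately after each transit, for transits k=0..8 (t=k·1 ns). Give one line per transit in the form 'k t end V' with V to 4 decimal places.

Γ_L=-0.666667, Γ_S=0.818182; launch V₁=3·50/550=0.272727
k=0 src: V=0.2727
k=1 load: inc=0.272727, refl=0.272727·-0.666667=-0.1818; V=0.000000+0.272727+-0.181818=0.0909
k=2 src: inc=-0.181818, refl=-0.181818·0.818182=-0.1488; V=0.272727+-0.181818+-0.148760=-0.0579
k=3 load: inc=-0.148760, refl=-0.148760·-0.666667=0.0992; V=0.090909+-0.148760+0.099174=0.0413
k=4 src: inc=0.099174, refl=0.099174·0.818182=0.0811; V=-0.057851+0.099174+0.081142=0.1225
k=5 load: inc=0.081142, refl=0.081142·-0.666667=-0.0541; V=0.041322+0.081142+-0.054095=0.0684
k=6 src: inc=-0.054095, refl=-0.054095·0.818182=-0.0443; V=0.122464+-0.054095+-0.044259=0.0241
k=7 load: inc=-0.044259, refl=-0.044259·-0.666667=0.0295; V=0.068370+-0.044259+0.029506=0.0536
k=8 src: inc=0.029506, refl=0.029506·0.818182=0.0241; V=0.024110+0.029506+0.024141=0.0778

0 0 source 0.2727
1 1 load 0.0909
2 2 source -0.0579
3 3 load 0.0413
4 4 source 0.1225
5 5 load 0.0684
6 6 source 0.0241
7 7 load 0.0536
8 8 source 0.0778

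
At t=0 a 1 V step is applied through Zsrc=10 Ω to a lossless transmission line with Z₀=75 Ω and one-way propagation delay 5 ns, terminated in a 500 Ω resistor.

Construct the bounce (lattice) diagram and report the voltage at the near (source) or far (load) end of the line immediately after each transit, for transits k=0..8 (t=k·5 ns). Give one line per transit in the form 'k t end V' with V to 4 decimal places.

0 0 source 0.8824
1 5 load 1.5345
2 10 source 1.0358
3 15 load 0.6672
4 20 source 0.9491
5 25 load 1.1574
6 30 source 0.9981
7 35 load 0.8803
8 40 source 0.9704

Γ_L=0.739130, Γ_S=-0.764706; launch V₁=1·75/85=0.882353
k=0 src: V=0.8824
k=1 load: inc=0.882353, refl=0.882353·0.739130=0.6522; V=0.000000+0.882353+0.652174=1.5345
k=2 src: inc=0.652174, refl=0.652174·-0.764706=-0.4987; V=0.882353+0.652174+-0.498721=1.0358
k=3 load: inc=-0.498721, refl=-0.498721·0.739130=-0.3686; V=1.534527+-0.498721+-0.368620=0.6672
k=4 src: inc=-0.368620, refl=-0.368620·-0.764706=0.2819; V=1.035806+-0.368620+0.281886=0.9491
k=5 load: inc=0.281886, refl=0.281886·0.739130=0.2084; V=0.667186+0.281886+0.208350=1.1574
k=6 src: inc=0.208350, refl=0.208350·-0.764706=-0.1593; V=0.949072+0.208350+-0.159327=0.9981
k=7 load: inc=-0.159327, refl=-0.159327·0.739130=-0.1178; V=1.157422+-0.159327+-0.117763=0.8803
k=8 src: inc=-0.117763, refl=-0.117763·-0.764706=0.0901; V=0.998095+-0.117763+0.090054=0.9704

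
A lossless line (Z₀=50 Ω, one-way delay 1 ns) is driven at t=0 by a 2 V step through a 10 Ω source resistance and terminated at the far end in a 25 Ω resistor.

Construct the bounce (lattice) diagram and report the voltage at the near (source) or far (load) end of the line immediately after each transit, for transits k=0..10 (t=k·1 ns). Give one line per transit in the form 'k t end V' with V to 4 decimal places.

0 0 source 1.6667
1 1 load 1.1111
2 2 source 1.4815
3 3 load 1.3580
4 4 source 1.4403
5 5 load 1.4129
6 6 source 1.4312
7 7 load 1.4251
8 8 source 1.4292
9 9 load 1.4278
10 10 source 1.4287

Γ_L=-0.333333, Γ_S=-0.666667; launch V₁=2·50/60=1.666667
k=0 src: V=1.6667
k=1 load: inc=1.666667, refl=1.666667·-0.333333=-0.5556; V=0.000000+1.666667+-0.555556=1.1111
k=2 src: inc=-0.555556, refl=-0.555556·-0.666667=0.3704; V=1.666667+-0.555556+0.370370=1.4815
k=3 load: inc=0.370370, refl=0.370370·-0.333333=-0.1235; V=1.111111+0.370370+-0.123457=1.3580
k=4 src: inc=-0.123457, refl=-0.123457·-0.666667=0.0823; V=1.481481+-0.123457+0.082305=1.4403
k=5 load: inc=0.082305, refl=0.082305·-0.333333=-0.0274; V=1.358025+0.082305+-0.027435=1.4129
k=6 src: inc=-0.027435, refl=-0.027435·-0.666667=0.0183; V=1.440329+-0.027435+0.018290=1.4312
k=7 load: inc=0.018290, refl=0.018290·-0.333333=-0.0061; V=1.412894+0.018290+-0.006097=1.4251
k=8 src: inc=-0.006097, refl=-0.006097·-0.666667=0.0041; V=1.431184+-0.006097+0.004064=1.4292
k=9 load: inc=0.004064, refl=0.004064·-0.333333=-0.0014; V=1.425088+0.004064+-0.001355=1.4278
k=10 src: inc=-0.001355, refl=-0.001355·-0.666667=0.0009; V=1.429152+-0.001355+0.000903=1.4287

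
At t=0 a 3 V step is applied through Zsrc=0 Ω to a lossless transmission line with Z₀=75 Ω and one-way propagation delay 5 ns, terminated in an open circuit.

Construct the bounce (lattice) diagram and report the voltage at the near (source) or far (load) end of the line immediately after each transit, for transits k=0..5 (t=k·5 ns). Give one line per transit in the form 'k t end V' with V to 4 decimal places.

Γ_L=1.000000, Γ_S=-1.000000; launch V₁=3·75/75=3.000000
k=0 src: V=3.0000
k=1 load: inc=3.000000, refl=3.000000·1.000000=3.0000; V=0.000000+3.000000+3.000000=6.0000
k=2 src: inc=3.000000, refl=3.000000·-1.000000=-3.0000; V=3.000000+3.000000+-3.000000=3.0000
k=3 load: inc=-3.000000, refl=-3.000000·1.000000=-3.0000; V=6.000000+-3.000000+-3.000000=0.0000
k=4 src: inc=-3.000000, refl=-3.000000·-1.000000=3.0000; V=3.000000+-3.000000+3.000000=3.0000
k=5 load: inc=3.000000, refl=3.000000·1.000000=3.0000; V=0.000000+3.000000+3.000000=6.0000

0 0 source 3.0000
1 5 load 6.0000
2 10 source 3.0000
3 15 load 0.0000
4 20 source 3.0000
5 25 load 6.0000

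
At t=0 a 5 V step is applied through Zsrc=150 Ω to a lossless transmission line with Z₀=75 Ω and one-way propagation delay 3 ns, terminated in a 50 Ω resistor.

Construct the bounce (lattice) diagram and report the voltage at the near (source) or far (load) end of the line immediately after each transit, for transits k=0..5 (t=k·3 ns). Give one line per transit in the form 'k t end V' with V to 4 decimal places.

0 0 source 1.6667
1 3 load 1.3333
2 6 source 1.2222
3 9 load 1.2444
4 12 source 1.2519
5 15 load 1.2504

Γ_L=-0.200000, Γ_S=0.333333; launch V₁=5·75/225=1.666667
k=0 src: V=1.6667
k=1 load: inc=1.666667, refl=1.666667·-0.200000=-0.3333; V=0.000000+1.666667+-0.333333=1.3333
k=2 src: inc=-0.333333, refl=-0.333333·0.333333=-0.1111; V=1.666667+-0.333333+-0.111111=1.2222
k=3 load: inc=-0.111111, refl=-0.111111·-0.200000=0.0222; V=1.333333+-0.111111+0.022222=1.2444
k=4 src: inc=0.022222, refl=0.022222·0.333333=0.0074; V=1.222222+0.022222+0.007407=1.2519
k=5 load: inc=0.007407, refl=0.007407·-0.200000=-0.0015; V=1.244444+0.007407+-0.001481=1.2504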